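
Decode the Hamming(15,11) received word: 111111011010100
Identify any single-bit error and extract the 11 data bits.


Syndrome = 0: no error detected

Data: 11101010100 (no errors)


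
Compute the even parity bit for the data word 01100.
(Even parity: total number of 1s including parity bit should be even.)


Number of 1s in data: 2
Parity bit: 0

0


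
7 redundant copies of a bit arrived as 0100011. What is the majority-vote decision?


Ones: 3 out of 7
Threshold: 4

0 (3/7 voted 1)


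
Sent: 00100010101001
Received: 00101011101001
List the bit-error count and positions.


XOR: 00001001000000

2 error(s) at position(s): 4, 7


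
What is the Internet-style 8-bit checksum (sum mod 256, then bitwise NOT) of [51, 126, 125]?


Sum = 302 mod 256 = 46
Complement = 209

209


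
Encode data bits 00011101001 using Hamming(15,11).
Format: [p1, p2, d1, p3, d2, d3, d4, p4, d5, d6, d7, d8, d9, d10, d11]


Parity bits: p1=1, p2=1, p3=1, p4=0

110100101101001


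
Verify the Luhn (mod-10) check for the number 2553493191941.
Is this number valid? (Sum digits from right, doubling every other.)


Luhn sum = 61
61 mod 10 = 1

Invalid (Luhn sum mod 10 = 1)


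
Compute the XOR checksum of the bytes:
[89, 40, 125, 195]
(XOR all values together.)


XOR chain: 89 ^ 40 ^ 125 ^ 195 = 207

207


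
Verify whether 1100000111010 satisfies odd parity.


Number of 1s: 6

No, parity error (6 ones)


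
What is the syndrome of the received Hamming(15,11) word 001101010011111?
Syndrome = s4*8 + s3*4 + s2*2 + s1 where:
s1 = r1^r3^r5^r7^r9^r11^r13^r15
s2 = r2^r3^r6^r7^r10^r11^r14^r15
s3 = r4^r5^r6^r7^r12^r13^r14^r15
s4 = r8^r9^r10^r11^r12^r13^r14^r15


s1=0, s2=1, s3=0, s4=0

Syndrome = 2 (error at position 2)


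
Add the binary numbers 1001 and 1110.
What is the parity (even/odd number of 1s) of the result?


1001 = 9
1110 = 14
Sum = 23 = 10111
1s count = 4

even parity (4 ones in 10111)


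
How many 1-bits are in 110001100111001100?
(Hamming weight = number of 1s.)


Counting 1s in 110001100111001100

9


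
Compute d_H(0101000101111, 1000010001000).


XOR: 1101010100111
Count of 1s: 8

8


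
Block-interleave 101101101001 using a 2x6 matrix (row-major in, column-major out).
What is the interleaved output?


Matrix:
  101101
  101001
Read columns: 110011100011

110011100011


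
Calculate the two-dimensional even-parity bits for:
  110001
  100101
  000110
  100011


Row parities: 1101
Column parities: 110001

Row P: 1101, Col P: 110001, Corner: 1


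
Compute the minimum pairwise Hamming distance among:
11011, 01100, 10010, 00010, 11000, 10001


Comparing all pairs, minimum distance: 1
Can detect 0 errors, correct 0 errors

1


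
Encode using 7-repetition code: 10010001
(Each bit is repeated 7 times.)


Each bit -> 7 copies

11111110000000000000011111110000000000000000000001111111


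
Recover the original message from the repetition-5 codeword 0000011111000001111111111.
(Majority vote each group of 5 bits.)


Groups: 00000, 11111, 00000, 11111, 11111
Majority votes: 01011

01011


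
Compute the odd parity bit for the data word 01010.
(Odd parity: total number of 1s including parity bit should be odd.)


Number of 1s in data: 2
Parity bit: 1

1


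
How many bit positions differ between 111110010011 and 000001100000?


XOR: 111111110011
Count of 1s: 10

10


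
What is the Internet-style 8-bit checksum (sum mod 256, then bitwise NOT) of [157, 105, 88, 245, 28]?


Sum = 623 mod 256 = 111
Complement = 144

144


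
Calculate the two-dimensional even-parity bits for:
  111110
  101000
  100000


Row parities: 101
Column parities: 110110

Row P: 101, Col P: 110110, Corner: 0


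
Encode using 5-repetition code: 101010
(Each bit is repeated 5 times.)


Each bit -> 5 copies

111110000011111000001111100000


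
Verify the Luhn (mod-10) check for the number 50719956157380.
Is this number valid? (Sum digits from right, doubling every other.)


Luhn sum = 54
54 mod 10 = 4

Invalid (Luhn sum mod 10 = 4)


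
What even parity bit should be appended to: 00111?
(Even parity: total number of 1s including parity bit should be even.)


Number of 1s in data: 3
Parity bit: 1

1


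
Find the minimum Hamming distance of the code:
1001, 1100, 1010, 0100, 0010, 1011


Comparing all pairs, minimum distance: 1
Can detect 0 errors, correct 0 errors

1


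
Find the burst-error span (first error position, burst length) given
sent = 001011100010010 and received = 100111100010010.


XOR: 101100000000000

Burst at position 0, length 4


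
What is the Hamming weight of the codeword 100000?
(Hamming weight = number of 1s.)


Counting 1s in 100000

1


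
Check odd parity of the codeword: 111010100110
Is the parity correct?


Number of 1s: 7

Yes, parity is correct (7 ones)


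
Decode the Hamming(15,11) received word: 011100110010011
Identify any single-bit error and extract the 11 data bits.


Syndrome = 0: no error detected

Data: 10010010011 (no errors)


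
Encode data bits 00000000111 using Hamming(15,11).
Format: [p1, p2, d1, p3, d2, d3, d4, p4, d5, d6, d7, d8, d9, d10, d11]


Parity bits: p1=0, p2=0, p3=1, p4=1

000100010000111


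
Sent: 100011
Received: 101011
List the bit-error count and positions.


XOR: 001000

1 error(s) at position(s): 2


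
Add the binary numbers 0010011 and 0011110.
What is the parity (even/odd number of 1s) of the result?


0010011 = 19
0011110 = 30
Sum = 49 = 110001
1s count = 3

odd parity (3 ones in 110001)


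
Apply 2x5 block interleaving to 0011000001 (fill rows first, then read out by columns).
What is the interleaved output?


Matrix:
  00110
  00001
Read columns: 0000101001

0000101001


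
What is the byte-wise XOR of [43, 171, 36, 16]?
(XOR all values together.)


XOR chain: 43 ^ 171 ^ 36 ^ 16 = 180

180


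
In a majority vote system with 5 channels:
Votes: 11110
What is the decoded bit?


Ones: 4 out of 5
Threshold: 3

1 (4/5 voted 1)


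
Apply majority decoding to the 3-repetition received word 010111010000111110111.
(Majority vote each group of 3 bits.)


Groups: 010, 111, 010, 000, 111, 110, 111
Majority votes: 0100111

0100111


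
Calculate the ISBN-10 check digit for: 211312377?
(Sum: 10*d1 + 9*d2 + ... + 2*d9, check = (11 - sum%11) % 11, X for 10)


Weighted sum: 121
121 mod 11 = 0

Check digit: 0


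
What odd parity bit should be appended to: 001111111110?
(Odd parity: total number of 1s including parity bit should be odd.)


Number of 1s in data: 9
Parity bit: 0

0


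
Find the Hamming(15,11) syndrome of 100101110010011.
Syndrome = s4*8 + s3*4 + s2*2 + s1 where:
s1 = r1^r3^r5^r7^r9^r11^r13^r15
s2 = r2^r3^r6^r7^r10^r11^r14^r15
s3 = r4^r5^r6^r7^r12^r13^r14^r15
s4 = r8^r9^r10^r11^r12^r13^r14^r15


s1=0, s2=1, s3=1, s4=0

Syndrome = 6 (error at position 6)


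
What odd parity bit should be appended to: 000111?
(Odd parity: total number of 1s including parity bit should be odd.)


Number of 1s in data: 3
Parity bit: 0

0


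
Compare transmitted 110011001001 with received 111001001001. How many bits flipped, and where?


XOR: 001010000000

2 error(s) at position(s): 2, 4


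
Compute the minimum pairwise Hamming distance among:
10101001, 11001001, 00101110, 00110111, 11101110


Comparing all pairs, minimum distance: 2
Can detect 1 errors, correct 0 errors

2


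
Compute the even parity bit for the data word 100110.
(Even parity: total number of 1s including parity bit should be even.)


Number of 1s in data: 3
Parity bit: 1

1


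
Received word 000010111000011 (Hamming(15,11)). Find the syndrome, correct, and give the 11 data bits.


Syndrome = 2: error at position 2

Data: 01011000011 (corrected bit 2)


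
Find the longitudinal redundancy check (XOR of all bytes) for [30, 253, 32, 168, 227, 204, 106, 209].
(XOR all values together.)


XOR chain: 30 ^ 253 ^ 32 ^ 168 ^ 227 ^ 204 ^ 106 ^ 209 = 255

255


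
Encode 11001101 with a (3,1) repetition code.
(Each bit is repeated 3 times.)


Each bit -> 3 copies

111111000000111111000111


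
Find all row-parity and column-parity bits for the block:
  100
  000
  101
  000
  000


Row parities: 10000
Column parities: 001

Row P: 10000, Col P: 001, Corner: 1


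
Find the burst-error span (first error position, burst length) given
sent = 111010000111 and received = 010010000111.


XOR: 101000000000

Burst at position 0, length 3


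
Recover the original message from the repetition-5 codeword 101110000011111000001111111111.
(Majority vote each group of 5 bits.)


Groups: 10111, 00000, 11111, 00000, 11111, 11111
Majority votes: 101011

101011


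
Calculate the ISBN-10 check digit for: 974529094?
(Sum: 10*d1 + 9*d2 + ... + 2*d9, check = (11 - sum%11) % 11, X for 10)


Weighted sum: 312
312 mod 11 = 4

Check digit: 7


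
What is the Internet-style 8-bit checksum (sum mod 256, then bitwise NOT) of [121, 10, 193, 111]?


Sum = 435 mod 256 = 179
Complement = 76

76


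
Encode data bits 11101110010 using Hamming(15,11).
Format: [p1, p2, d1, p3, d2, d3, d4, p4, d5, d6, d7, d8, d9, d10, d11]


Parity bits: p1=0, p2=1, p3=1, p4=0

011111001110010


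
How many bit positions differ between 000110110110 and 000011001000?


XOR: 000101111110
Count of 1s: 7

7


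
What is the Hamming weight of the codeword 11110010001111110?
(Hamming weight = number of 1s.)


Counting 1s in 11110010001111110

11


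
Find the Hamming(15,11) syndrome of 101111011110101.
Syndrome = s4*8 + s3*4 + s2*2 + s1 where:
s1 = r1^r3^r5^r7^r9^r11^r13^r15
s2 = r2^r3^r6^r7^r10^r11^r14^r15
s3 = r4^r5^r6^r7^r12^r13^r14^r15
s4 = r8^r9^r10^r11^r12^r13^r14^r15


s1=1, s2=1, s3=1, s4=0

Syndrome = 7 (error at position 7)


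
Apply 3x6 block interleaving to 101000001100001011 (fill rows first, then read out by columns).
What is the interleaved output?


Matrix:
  101000
  001100
  001011
Read columns: 100000111010001001

100000111010001001


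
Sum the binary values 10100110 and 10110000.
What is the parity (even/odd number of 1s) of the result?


10100110 = 166
10110000 = 176
Sum = 342 = 101010110
1s count = 5

odd parity (5 ones in 101010110)


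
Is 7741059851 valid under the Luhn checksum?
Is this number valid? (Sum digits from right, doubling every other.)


Luhn sum = 45
45 mod 10 = 5

Invalid (Luhn sum mod 10 = 5)


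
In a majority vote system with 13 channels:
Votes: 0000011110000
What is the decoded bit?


Ones: 4 out of 13
Threshold: 7

0 (4/13 voted 1)


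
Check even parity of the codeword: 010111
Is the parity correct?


Number of 1s: 4

Yes, parity is correct (4 ones)


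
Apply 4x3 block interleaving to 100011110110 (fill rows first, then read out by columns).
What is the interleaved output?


Matrix:
  100
  011
  110
  110
Read columns: 101101110100

101101110100


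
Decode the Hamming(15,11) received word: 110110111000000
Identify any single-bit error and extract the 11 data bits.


Syndrome = 4: error at position 4

Data: 01011000000 (corrected bit 4)


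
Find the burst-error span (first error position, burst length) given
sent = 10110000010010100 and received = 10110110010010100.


XOR: 00000110000000000

Burst at position 5, length 2


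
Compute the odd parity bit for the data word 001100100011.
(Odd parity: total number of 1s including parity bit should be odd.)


Number of 1s in data: 5
Parity bit: 0

0


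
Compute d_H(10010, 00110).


XOR: 10100
Count of 1s: 2

2


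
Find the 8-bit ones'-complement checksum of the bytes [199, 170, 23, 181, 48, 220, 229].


Sum = 1070 mod 256 = 46
Complement = 209

209


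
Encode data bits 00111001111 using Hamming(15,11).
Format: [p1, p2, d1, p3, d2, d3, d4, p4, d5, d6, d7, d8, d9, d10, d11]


Parity bits: p1=0, p2=0, p3=0, p4=1

000001111001111


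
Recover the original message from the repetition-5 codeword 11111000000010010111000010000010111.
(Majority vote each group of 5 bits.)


Groups: 11111, 00000, 00100, 10111, 00001, 00000, 10111
Majority votes: 1001001

1001001


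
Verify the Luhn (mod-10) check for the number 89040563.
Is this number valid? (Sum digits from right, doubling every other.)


Luhn sum = 31
31 mod 10 = 1

Invalid (Luhn sum mod 10 = 1)


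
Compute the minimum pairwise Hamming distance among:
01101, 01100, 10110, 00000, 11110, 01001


Comparing all pairs, minimum distance: 1
Can detect 0 errors, correct 0 errors

1


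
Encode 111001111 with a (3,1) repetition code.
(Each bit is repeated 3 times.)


Each bit -> 3 copies

111111111000000111111111111


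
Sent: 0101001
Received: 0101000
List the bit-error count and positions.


XOR: 0000001

1 error(s) at position(s): 6


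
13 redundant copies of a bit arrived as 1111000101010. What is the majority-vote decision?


Ones: 7 out of 13
Threshold: 7

1 (7/13 voted 1)


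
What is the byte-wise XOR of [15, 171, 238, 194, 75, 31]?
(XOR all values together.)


XOR chain: 15 ^ 171 ^ 238 ^ 194 ^ 75 ^ 31 = 220

220


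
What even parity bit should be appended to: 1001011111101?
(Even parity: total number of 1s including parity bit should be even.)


Number of 1s in data: 9
Parity bit: 1

1


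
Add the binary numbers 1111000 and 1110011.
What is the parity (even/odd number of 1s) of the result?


1111000 = 120
1110011 = 115
Sum = 235 = 11101011
1s count = 6

even parity (6 ones in 11101011)


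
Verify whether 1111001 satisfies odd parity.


Number of 1s: 5

Yes, parity is correct (5 ones)


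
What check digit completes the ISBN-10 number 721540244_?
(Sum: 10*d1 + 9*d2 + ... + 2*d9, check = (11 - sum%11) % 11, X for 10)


Weighted sum: 183
183 mod 11 = 7

Check digit: 4


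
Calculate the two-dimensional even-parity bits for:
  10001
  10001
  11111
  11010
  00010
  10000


Row parities: 001111
Column parities: 10111

Row P: 001111, Col P: 10111, Corner: 0


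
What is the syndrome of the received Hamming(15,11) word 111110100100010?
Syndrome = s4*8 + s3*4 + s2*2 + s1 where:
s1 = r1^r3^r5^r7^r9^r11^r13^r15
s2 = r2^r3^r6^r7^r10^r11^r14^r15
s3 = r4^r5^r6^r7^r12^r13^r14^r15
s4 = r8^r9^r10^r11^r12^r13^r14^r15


s1=0, s2=1, s3=0, s4=0

Syndrome = 2 (error at position 2)


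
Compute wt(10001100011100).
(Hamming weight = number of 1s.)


Counting 1s in 10001100011100

6


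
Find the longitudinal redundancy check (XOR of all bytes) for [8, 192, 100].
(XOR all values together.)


XOR chain: 8 ^ 192 ^ 100 = 172

172


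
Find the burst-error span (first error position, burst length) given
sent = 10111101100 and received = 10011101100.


XOR: 00100000000

Burst at position 2, length 1


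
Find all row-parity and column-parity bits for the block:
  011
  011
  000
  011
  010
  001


Row parities: 000011
Column parities: 000

Row P: 000011, Col P: 000, Corner: 0


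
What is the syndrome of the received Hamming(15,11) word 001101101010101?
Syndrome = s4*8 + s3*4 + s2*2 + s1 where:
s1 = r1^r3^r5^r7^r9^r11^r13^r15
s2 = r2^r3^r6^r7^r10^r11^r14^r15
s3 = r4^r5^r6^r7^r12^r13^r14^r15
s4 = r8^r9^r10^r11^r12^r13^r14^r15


s1=0, s2=1, s3=1, s4=0

Syndrome = 6 (error at position 6)


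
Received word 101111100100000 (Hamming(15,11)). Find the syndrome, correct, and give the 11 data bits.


Syndrome = 8: error at position 8

Data: 11110100000 (corrected bit 8)


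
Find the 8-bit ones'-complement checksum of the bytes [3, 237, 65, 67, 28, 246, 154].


Sum = 800 mod 256 = 32
Complement = 223

223


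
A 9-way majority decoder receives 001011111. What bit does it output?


Ones: 6 out of 9
Threshold: 5

1 (6/9 voted 1)


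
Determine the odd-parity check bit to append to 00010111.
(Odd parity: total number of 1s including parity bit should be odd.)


Number of 1s in data: 4
Parity bit: 1

1


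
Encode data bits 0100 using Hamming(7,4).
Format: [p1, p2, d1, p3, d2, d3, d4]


Parity bits: p1=1, p2=0, p3=1

1001100


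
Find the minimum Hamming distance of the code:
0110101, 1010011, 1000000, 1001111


Comparing all pairs, minimum distance: 3
Can detect 2 errors, correct 1 errors

3


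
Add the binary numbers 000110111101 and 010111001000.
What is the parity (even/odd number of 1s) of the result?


000110111101 = 445
010111001000 = 1480
Sum = 1925 = 11110000101
1s count = 6

even parity (6 ones in 11110000101)


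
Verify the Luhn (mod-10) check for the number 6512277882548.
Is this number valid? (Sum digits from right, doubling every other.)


Luhn sum = 66
66 mod 10 = 6

Invalid (Luhn sum mod 10 = 6)


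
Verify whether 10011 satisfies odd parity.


Number of 1s: 3

Yes, parity is correct (3 ones)


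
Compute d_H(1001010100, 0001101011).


XOR: 1000111111
Count of 1s: 7

7


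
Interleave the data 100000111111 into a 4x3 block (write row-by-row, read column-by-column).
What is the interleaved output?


Matrix:
  100
  000
  111
  111
Read columns: 101100110011

101100110011


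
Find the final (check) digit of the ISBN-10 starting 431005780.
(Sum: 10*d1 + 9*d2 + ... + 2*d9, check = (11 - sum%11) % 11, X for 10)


Weighted sum: 152
152 mod 11 = 9

Check digit: 2


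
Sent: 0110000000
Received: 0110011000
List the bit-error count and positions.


XOR: 0000011000

2 error(s) at position(s): 5, 6


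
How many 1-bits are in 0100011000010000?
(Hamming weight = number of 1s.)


Counting 1s in 0100011000010000

4


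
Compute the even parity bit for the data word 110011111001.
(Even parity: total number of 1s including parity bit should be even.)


Number of 1s in data: 8
Parity bit: 0

0


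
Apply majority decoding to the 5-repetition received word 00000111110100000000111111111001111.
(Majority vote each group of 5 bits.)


Groups: 00000, 11111, 01000, 00000, 11111, 11110, 01111
Majority votes: 0100111

0100111


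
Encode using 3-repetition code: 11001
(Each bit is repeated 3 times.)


Each bit -> 3 copies

111111000000111


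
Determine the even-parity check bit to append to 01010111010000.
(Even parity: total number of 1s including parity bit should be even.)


Number of 1s in data: 6
Parity bit: 0

0


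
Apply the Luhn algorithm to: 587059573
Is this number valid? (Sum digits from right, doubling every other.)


Luhn sum = 46
46 mod 10 = 6

Invalid (Luhn sum mod 10 = 6)


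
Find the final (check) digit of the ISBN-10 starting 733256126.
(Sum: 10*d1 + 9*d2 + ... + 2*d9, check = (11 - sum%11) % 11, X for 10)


Weighted sum: 217
217 mod 11 = 8

Check digit: 3


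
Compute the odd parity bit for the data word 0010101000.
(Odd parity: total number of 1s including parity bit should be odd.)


Number of 1s in data: 3
Parity bit: 0

0


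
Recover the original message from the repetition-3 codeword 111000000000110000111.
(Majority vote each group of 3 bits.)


Groups: 111, 000, 000, 000, 110, 000, 111
Majority votes: 1000101

1000101


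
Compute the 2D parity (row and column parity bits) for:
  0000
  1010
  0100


Row parities: 001
Column parities: 1110

Row P: 001, Col P: 1110, Corner: 1


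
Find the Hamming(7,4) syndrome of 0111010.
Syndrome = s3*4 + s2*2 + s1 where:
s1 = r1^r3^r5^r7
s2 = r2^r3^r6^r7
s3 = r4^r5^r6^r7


s1=1, s2=1, s3=0

Syndrome = 3 (error at position 3)


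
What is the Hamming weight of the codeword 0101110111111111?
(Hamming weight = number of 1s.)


Counting 1s in 0101110111111111

13


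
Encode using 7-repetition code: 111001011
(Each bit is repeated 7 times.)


Each bit -> 7 copies

111111111111111111111000000000000001111111000000011111111111111


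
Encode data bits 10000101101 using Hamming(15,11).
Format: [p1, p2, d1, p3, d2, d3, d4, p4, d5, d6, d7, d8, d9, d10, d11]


Parity bits: p1=1, p2=1, p3=1, p4=0

111100000101101


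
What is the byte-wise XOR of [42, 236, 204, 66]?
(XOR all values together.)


XOR chain: 42 ^ 236 ^ 204 ^ 66 = 72

72


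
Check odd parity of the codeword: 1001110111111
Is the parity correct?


Number of 1s: 10

No, parity error (10 ones)


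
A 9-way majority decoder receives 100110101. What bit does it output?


Ones: 5 out of 9
Threshold: 5

1 (5/9 voted 1)


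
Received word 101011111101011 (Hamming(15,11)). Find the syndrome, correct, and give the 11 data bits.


Syndrome = 0: no error detected

Data: 11111101011 (no errors)


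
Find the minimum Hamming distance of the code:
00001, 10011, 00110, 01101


Comparing all pairs, minimum distance: 2
Can detect 1 errors, correct 0 errors

2


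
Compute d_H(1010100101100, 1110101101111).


XOR: 0100001000011
Count of 1s: 4

4


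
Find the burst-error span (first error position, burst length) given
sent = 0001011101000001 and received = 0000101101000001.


XOR: 0001110000000000

Burst at position 3, length 3


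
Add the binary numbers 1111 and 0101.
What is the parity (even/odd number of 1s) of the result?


1111 = 15
0101 = 5
Sum = 20 = 10100
1s count = 2

even parity (2 ones in 10100)


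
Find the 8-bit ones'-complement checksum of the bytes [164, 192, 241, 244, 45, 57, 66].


Sum = 1009 mod 256 = 241
Complement = 14

14


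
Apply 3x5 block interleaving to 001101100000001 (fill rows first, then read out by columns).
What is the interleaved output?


Matrix:
  00110
  11000
  00001
Read columns: 010010100100001

010010100100001


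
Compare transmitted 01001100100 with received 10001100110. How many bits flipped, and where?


XOR: 11000000010

3 error(s) at position(s): 0, 1, 9


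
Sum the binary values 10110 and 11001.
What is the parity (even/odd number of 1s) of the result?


10110 = 22
11001 = 25
Sum = 47 = 101111
1s count = 5

odd parity (5 ones in 101111)


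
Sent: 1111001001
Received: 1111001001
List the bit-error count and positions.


XOR: 0000000000

0 errors (received matches sent)


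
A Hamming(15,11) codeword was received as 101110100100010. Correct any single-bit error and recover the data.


Syndrome = 0: no error detected

Data: 11010100010 (no errors)


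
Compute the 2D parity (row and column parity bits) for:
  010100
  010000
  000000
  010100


Row parities: 0100
Column parities: 010000

Row P: 0100, Col P: 010000, Corner: 1


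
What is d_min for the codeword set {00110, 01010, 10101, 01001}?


Comparing all pairs, minimum distance: 2
Can detect 1 errors, correct 0 errors

2


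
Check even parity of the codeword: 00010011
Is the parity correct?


Number of 1s: 3

No, parity error (3 ones)


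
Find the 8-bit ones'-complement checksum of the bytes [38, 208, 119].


Sum = 365 mod 256 = 109
Complement = 146

146


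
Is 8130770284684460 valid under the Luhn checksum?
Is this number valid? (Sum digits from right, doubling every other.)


Luhn sum = 65
65 mod 10 = 5

Invalid (Luhn sum mod 10 = 5)


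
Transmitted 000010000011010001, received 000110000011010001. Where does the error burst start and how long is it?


XOR: 000100000000000000

Burst at position 3, length 1


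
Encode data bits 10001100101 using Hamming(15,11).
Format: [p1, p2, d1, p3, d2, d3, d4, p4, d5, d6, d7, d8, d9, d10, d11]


Parity bits: p1=0, p2=1, p3=0, p4=0

011000001100101


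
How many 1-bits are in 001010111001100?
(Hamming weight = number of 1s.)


Counting 1s in 001010111001100

7


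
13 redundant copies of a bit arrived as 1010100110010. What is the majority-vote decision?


Ones: 6 out of 13
Threshold: 7

0 (6/13 voted 1)


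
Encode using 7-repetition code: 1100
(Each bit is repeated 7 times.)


Each bit -> 7 copies

1111111111111100000000000000


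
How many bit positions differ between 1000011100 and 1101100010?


XOR: 0101111110
Count of 1s: 7

7


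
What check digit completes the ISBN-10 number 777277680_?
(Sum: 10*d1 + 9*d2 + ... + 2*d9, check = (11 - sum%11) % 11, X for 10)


Weighted sum: 328
328 mod 11 = 9

Check digit: 2


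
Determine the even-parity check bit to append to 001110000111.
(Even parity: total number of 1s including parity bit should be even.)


Number of 1s in data: 6
Parity bit: 0

0


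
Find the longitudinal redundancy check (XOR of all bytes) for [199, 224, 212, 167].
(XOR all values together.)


XOR chain: 199 ^ 224 ^ 212 ^ 167 = 84

84


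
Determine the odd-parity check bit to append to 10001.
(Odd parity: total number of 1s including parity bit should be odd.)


Number of 1s in data: 2
Parity bit: 1

1


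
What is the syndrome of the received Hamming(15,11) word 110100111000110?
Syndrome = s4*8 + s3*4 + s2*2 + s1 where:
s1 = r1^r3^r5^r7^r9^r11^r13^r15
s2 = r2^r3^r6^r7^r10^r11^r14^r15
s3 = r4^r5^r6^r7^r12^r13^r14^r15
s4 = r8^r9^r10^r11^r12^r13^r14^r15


s1=0, s2=1, s3=0, s4=0

Syndrome = 2 (error at position 2)


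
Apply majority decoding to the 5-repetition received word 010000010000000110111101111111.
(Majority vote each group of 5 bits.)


Groups: 01000, 00100, 00000, 11011, 11011, 11111
Majority votes: 000111

000111


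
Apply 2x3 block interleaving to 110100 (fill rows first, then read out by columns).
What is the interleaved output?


Matrix:
  110
  100
Read columns: 111000

111000


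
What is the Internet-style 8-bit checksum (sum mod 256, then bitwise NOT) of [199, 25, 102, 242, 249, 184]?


Sum = 1001 mod 256 = 233
Complement = 22

22


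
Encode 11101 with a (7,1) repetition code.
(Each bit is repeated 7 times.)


Each bit -> 7 copies

11111111111111111111100000001111111


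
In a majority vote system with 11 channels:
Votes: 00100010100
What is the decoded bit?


Ones: 3 out of 11
Threshold: 6

0 (3/11 voted 1)


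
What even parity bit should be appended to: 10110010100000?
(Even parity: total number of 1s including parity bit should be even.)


Number of 1s in data: 5
Parity bit: 1

1


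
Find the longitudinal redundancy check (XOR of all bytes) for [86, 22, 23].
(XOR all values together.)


XOR chain: 86 ^ 22 ^ 23 = 87

87


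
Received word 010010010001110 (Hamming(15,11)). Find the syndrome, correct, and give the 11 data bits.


Syndrome = 0: no error detected

Data: 01000001110 (no errors)


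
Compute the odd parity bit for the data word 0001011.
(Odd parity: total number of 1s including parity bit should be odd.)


Number of 1s in data: 3
Parity bit: 0

0


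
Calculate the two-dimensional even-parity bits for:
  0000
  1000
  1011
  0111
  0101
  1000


Row parities: 011101
Column parities: 1001

Row P: 011101, Col P: 1001, Corner: 0


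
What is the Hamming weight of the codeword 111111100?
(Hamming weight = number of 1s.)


Counting 1s in 111111100

7


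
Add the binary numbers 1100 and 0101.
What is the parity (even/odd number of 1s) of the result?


1100 = 12
0101 = 5
Sum = 17 = 10001
1s count = 2

even parity (2 ones in 10001)


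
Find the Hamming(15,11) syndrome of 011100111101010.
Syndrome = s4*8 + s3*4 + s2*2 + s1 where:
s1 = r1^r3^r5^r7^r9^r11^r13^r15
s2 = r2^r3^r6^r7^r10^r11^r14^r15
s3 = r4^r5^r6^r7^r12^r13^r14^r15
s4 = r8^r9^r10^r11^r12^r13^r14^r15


s1=1, s2=1, s3=0, s4=1

Syndrome = 11 (error at position 11)


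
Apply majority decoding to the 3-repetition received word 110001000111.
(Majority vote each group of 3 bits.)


Groups: 110, 001, 000, 111
Majority votes: 1001

1001


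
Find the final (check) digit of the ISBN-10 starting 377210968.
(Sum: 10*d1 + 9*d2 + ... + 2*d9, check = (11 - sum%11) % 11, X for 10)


Weighted sum: 239
239 mod 11 = 8

Check digit: 3


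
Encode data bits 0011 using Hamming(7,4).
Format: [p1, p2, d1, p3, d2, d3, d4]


Parity bits: p1=1, p2=0, p3=0

1000011


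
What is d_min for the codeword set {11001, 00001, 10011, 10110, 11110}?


Comparing all pairs, minimum distance: 1
Can detect 0 errors, correct 0 errors

1


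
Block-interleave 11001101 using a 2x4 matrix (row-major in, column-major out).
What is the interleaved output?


Matrix:
  1100
  1101
Read columns: 11110001

11110001


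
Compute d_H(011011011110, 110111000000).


XOR: 101100011110
Count of 1s: 7

7


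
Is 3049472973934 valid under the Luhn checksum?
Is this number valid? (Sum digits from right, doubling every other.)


Luhn sum = 68
68 mod 10 = 8

Invalid (Luhn sum mod 10 = 8)


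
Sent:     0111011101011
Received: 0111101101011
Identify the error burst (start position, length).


XOR: 0000110000000

Burst at position 4, length 2


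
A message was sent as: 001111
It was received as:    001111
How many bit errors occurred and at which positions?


XOR: 000000

0 errors (received matches sent)


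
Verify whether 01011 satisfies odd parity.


Number of 1s: 3

Yes, parity is correct (3 ones)


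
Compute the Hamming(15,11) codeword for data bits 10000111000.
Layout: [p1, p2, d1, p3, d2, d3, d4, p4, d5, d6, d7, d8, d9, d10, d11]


Parity bits: p1=0, p2=1, p3=1, p4=1

011100010111000


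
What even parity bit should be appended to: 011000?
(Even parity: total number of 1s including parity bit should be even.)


Number of 1s in data: 2
Parity bit: 0

0


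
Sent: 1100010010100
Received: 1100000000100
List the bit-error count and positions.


XOR: 0000010010000

2 error(s) at position(s): 5, 8


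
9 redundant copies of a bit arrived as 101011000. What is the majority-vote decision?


Ones: 4 out of 9
Threshold: 5

0 (4/9 voted 1)


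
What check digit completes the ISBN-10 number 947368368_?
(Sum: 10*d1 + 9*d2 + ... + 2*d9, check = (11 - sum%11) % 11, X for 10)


Weighted sum: 325
325 mod 11 = 6

Check digit: 5


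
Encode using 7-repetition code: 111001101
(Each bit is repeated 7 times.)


Each bit -> 7 copies

111111111111111111111000000000000001111111111111100000001111111


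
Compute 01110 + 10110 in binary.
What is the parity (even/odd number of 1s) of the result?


01110 = 14
10110 = 22
Sum = 36 = 100100
1s count = 2

even parity (2 ones in 100100)


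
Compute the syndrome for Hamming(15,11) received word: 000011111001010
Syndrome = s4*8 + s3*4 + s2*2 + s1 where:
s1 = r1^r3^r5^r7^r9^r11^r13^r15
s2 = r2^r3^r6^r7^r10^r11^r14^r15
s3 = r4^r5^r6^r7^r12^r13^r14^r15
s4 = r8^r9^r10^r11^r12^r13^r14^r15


s1=1, s2=1, s3=1, s4=0

Syndrome = 7 (error at position 7)


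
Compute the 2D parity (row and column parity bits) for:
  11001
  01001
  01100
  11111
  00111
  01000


Row parities: 100111
Column parities: 01100

Row P: 100111, Col P: 01100, Corner: 0


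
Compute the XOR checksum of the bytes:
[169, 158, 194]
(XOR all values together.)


XOR chain: 169 ^ 158 ^ 194 = 245

245


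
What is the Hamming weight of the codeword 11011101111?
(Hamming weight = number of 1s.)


Counting 1s in 11011101111

9


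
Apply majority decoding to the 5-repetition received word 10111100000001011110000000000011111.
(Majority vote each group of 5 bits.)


Groups: 10111, 10000, 00010, 11110, 00000, 00000, 11111
Majority votes: 1001001

1001001


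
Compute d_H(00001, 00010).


XOR: 00011
Count of 1s: 2

2


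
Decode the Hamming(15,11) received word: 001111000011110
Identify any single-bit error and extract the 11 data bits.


Syndrome = 0: no error detected

Data: 11100011110 (no errors)


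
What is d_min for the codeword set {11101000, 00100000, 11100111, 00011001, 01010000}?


Comparing all pairs, minimum distance: 3
Can detect 2 errors, correct 1 errors

3


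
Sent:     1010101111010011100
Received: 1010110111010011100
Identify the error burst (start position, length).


XOR: 0000011000000000000

Burst at position 5, length 2


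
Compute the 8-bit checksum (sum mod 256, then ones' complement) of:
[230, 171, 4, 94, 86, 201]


Sum = 786 mod 256 = 18
Complement = 237

237


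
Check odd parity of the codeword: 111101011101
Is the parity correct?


Number of 1s: 9

Yes, parity is correct (9 ones)


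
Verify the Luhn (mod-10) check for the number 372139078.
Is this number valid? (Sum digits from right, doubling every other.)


Luhn sum = 37
37 mod 10 = 7

Invalid (Luhn sum mod 10 = 7)


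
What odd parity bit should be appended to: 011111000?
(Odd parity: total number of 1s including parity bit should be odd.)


Number of 1s in data: 5
Parity bit: 0

0


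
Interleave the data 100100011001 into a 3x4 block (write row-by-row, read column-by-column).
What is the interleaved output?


Matrix:
  1001
  0001
  1001
Read columns: 101000000111

101000000111


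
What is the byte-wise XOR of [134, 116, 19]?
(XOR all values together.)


XOR chain: 134 ^ 116 ^ 19 = 225

225


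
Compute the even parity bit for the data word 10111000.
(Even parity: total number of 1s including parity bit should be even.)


Number of 1s in data: 4
Parity bit: 0

0


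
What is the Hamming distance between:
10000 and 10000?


XOR: 00000
Count of 1s: 0

0


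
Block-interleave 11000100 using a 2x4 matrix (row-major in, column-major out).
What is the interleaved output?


Matrix:
  1100
  0100
Read columns: 10110000

10110000


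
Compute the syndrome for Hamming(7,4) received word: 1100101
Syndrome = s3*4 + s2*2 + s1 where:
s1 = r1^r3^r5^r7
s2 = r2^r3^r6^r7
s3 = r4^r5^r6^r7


s1=1, s2=0, s3=0

Syndrome = 1 (error at position 1)


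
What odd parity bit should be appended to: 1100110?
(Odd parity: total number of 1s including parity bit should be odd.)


Number of 1s in data: 4
Parity bit: 1

1


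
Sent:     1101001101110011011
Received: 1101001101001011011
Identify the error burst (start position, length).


XOR: 0000000000111000000

Burst at position 10, length 3


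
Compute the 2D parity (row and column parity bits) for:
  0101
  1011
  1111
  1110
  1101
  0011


Row parities: 010110
Column parities: 0001

Row P: 010110, Col P: 0001, Corner: 1


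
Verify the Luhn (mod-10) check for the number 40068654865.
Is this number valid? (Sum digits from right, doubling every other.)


Luhn sum = 47
47 mod 10 = 7

Invalid (Luhn sum mod 10 = 7)


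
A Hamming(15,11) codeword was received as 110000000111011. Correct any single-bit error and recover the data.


Syndrome = 15: error at position 15

Data: 00000111010 (corrected bit 15)


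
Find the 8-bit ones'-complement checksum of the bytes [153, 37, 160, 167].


Sum = 517 mod 256 = 5
Complement = 250

250


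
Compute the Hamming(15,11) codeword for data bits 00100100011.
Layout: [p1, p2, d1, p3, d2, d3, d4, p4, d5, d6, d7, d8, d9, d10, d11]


Parity bits: p1=1, p2=0, p3=1, p4=1

100101010100011


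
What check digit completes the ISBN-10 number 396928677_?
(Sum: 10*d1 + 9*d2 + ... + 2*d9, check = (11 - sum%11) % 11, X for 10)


Weighted sum: 333
333 mod 11 = 3

Check digit: 8


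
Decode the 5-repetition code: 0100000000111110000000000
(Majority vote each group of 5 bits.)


Groups: 01000, 00000, 11111, 00000, 00000
Majority votes: 00100

00100


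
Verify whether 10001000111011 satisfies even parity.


Number of 1s: 7

No, parity error (7 ones)


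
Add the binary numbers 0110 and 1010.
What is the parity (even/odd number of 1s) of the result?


0110 = 6
1010 = 10
Sum = 16 = 10000
1s count = 1

odd parity (1 ones in 10000)


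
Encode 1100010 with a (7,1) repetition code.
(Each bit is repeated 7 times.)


Each bit -> 7 copies

1111111111111100000000000000000000011111110000000


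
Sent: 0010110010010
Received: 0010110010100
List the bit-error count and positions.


XOR: 0000000000110

2 error(s) at position(s): 10, 11


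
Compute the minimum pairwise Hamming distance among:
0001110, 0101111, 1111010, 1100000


Comparing all pairs, minimum distance: 2
Can detect 1 errors, correct 0 errors

2


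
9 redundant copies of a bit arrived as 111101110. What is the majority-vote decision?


Ones: 7 out of 9
Threshold: 5

1 (7/9 voted 1)


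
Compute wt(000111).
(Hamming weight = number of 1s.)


Counting 1s in 000111

3


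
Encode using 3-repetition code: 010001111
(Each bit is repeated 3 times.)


Each bit -> 3 copies

000111000000000111111111111


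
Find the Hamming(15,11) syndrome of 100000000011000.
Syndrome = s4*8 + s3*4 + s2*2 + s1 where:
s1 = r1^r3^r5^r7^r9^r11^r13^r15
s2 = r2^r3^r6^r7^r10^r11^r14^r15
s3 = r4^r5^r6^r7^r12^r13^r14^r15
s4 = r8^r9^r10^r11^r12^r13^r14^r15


s1=0, s2=1, s3=1, s4=0

Syndrome = 6 (error at position 6)


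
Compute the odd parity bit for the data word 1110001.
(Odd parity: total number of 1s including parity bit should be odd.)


Number of 1s in data: 4
Parity bit: 1

1


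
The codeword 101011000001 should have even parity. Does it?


Number of 1s: 5

No, parity error (5 ones)


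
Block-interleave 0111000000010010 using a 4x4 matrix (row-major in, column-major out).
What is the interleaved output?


Matrix:
  0111
  0000
  0001
  0010
Read columns: 0000100010011010

0000100010011010


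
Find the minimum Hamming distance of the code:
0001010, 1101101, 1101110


Comparing all pairs, minimum distance: 2
Can detect 1 errors, correct 0 errors

2


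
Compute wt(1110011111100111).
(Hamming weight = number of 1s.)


Counting 1s in 1110011111100111

12


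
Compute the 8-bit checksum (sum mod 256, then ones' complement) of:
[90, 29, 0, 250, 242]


Sum = 611 mod 256 = 99
Complement = 156

156


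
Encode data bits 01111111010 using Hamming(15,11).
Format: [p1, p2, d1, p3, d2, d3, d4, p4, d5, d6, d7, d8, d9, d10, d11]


Parity bits: p1=0, p2=1, p3=1, p4=1

010111111111010


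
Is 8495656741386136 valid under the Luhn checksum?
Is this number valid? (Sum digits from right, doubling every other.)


Luhn sum = 82
82 mod 10 = 2

Invalid (Luhn sum mod 10 = 2)


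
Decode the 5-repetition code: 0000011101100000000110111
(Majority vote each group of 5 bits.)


Groups: 00000, 11101, 10000, 00001, 10111
Majority votes: 01001

01001


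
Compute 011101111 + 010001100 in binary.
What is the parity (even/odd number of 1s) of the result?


011101111 = 239
010001100 = 140
Sum = 379 = 101111011
1s count = 7

odd parity (7 ones in 101111011)


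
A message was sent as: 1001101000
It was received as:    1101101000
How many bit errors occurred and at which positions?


XOR: 0100000000

1 error(s) at position(s): 1


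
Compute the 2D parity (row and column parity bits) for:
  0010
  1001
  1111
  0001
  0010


Row parities: 10011
Column parities: 0111

Row P: 10011, Col P: 0111, Corner: 1


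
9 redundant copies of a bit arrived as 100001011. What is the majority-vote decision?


Ones: 4 out of 9
Threshold: 5

0 (4/9 voted 1)


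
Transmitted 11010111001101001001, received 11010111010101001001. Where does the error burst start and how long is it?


XOR: 00000000011000000000

Burst at position 9, length 2


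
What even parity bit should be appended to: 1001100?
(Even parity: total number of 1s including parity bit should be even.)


Number of 1s in data: 3
Parity bit: 1

1


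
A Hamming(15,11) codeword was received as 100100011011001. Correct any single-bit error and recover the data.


Syndrome = 12: error at position 12

Data: 00001010001 (corrected bit 12)


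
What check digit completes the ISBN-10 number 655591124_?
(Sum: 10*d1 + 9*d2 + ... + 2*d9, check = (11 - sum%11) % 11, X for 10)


Weighted sum: 257
257 mod 11 = 4

Check digit: 7
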